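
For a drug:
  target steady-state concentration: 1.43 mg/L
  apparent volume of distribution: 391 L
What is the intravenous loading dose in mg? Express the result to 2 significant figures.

LD = Css × Vd = 1.43 × 391 = 559.1 mg

560 mg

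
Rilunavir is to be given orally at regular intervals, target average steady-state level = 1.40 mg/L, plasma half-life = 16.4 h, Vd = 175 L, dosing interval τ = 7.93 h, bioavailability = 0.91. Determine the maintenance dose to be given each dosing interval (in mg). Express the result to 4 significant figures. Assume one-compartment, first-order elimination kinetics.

k = ln2 / t½ = 0.693147 / 16.4 = 0.04227 h⁻¹
CL = k × Vd = 0.04227 × 175 = 7.397 L/h
At steady state, F × (Dose/τ) = Css × CL.
Dose = Css × CL × τ / F = 1.40 × 7.397 × 7.93 / 0.91 = 90.24 mg

90.24 mg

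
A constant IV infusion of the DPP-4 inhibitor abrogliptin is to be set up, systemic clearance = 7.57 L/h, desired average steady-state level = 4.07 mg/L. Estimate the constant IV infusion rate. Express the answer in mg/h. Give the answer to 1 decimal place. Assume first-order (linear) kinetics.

At steady state, infusion rate R₀ = Css × CL = 4.07 × 7.570 = 30.81 mg/h

30.8 mg/h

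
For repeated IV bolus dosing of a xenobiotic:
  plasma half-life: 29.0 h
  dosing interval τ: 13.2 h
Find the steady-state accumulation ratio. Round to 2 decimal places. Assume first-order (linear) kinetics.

k = ln2 / t½ = 0.693147 / 29.0 = 0.02390 h⁻¹
e^(−kτ) = e^(−0.02390 × 13.2) = 0.7294
Accumulation ratio R = 1 / (1 − e^(−kτ)) = 1 / (1 − 0.7294) = 3.695

3.70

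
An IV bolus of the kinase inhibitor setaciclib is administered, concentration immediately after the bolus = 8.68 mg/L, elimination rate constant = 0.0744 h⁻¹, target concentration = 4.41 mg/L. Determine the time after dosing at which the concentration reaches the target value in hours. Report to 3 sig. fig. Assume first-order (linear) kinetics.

9.10 h

t = ln(C₀ / C) / k = ln(8.680 / 4.41) / 0.07440
  = ln(1.968) / 0.07440 = 0.6770 / 0.07440 = 9.099 h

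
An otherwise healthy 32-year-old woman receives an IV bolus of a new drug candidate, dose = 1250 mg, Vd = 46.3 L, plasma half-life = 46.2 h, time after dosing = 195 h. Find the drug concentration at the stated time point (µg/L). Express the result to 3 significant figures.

1450 µg/L

C₀ = Dose / Vd = 1250 / 46.3 = 27.00 mg/L
k = ln2 / t½ = 0.693147 / 46.2 = 0.01500 h⁻¹
C = C₀ · e^(−k·t) = 27.00 × e^(−0.01500 × 195)
  = 27.00 × 0.05366 = 1.449 mg/L
Convert: 1.449 mg/L × 1000 = 1449 µg/L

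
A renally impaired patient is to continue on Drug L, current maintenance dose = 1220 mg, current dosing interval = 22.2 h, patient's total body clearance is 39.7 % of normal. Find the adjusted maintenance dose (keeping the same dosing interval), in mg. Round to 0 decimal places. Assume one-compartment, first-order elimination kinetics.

484 mg

To keep the same average steady-state level, dosing rate must scale with clearance.
CL ratio = 39.7 / 100 = 0.3970
New dose (same interval) = 1220 × 0.3970 = 484.3 mg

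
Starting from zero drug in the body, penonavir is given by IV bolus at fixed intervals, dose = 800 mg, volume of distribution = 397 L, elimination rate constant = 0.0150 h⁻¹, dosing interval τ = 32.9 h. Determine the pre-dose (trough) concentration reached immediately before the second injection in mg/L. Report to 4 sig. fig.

C₀ per dose = Dose / Vd = 800 / 397 = 2.015 mg/L
Fraction remaining after one interval: r = e^(−kτ) = e^(−0.01500 × 32.9) = 0.6105
Before dose 2, 1 dose has been given (aged 1τ).
C_trough = C₀ × r = 2.015 × 0.6105 = 1.230 mg/L

1.230 mg/L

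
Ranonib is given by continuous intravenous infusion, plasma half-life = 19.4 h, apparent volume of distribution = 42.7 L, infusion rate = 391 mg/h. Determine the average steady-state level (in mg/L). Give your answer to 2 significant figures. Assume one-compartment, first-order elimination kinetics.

260 mg/L

k = ln2 / t½ = 0.693147 / 19.4 = 0.03573 h⁻¹
CL = k × Vd = 0.03573 × 42.7 = 1.526 L/h
At steady state Css = R₀ / CL = 391 / 1.526 = 256.2 mg/L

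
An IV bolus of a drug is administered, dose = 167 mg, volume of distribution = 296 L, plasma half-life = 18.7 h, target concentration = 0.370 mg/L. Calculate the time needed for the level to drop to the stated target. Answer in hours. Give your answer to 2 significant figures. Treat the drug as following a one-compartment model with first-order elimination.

11 h

C₀ = Dose / Vd = 167.0 / 296 = 0.5642 mg/L
k = ln2 / t½ = 0.693147 / 18.7 = 0.03707 h⁻¹
t = ln(C₀ / C) / k = ln(0.5642 / 0.370) / 0.03707
  = ln(1.525) / 0.03707 = 0.4220 / 0.03707 = 11.38 h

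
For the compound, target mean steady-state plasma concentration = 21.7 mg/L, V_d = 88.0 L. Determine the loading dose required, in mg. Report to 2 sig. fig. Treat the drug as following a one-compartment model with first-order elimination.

1900 mg

LD = Css × Vd = 21.7 × 88.0 = 1910 mg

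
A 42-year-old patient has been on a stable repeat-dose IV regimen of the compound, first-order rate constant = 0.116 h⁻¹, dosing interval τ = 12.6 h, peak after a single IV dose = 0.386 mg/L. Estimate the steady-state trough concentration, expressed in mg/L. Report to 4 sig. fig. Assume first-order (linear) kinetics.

e^(−kτ) = e^(−0.1160 × 12.6) = 0.2319
Accumulation ratio R = 1 / (1 − e^(−kτ)) = 1 / (1 − 0.2319) = 1.302
Steady-state trough = C₀ × R × e^(−kτ) = 0.386 × 1.302 × 0.2319 = 0.1165 mg/L

0.1165 mg/L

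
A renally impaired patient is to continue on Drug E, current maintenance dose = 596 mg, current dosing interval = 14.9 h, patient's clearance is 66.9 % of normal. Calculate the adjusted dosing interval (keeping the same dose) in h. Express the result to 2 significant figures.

To keep the same average steady-state level, dosing rate must scale with clearance.
CL ratio = 66.9 / 100 = 0.6690
New interval (same dose) = 14.9 / 0.6690 = 22.27 h

22 h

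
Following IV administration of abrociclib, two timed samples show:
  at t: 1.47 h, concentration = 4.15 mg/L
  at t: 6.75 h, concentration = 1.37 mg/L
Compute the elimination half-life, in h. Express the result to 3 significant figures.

3.30 h

k = ln(C₁/C₂) / (t₂ − t₁) = ln(4.15/1.37) / (6.75 − 1.47)
  = 1.108 / 5.280 = 0.2098 h⁻¹
t½ = ln2 / k = 0.693147 / 0.2098 = 3.304 h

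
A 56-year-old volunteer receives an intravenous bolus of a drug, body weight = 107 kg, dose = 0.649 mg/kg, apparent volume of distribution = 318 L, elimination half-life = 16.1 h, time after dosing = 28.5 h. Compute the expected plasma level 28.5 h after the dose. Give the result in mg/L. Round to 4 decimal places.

Total dose = 0.649 × 107 = 69.44 mg
C₀ = Dose / Vd = 69.44 / 318 = 0.2184 mg/L
k = ln2 / t½ = 0.693147 / 16.1 = 0.04305 h⁻¹
C = C₀ · e^(−k·t) = 0.2184 × e^(−0.04305 × 28.5)
  = 0.2184 × 0.2932 = 0.06403 mg/L

0.0640 mg/L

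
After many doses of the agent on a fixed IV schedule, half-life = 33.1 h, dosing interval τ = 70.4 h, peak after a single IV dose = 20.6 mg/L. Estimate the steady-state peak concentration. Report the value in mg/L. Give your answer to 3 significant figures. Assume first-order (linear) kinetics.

26.7 mg/L

k = ln2 / t½ = 0.693147 / 33.1 = 0.02094 h⁻¹
e^(−kτ) = e^(−0.02094 × 70.4) = 0.2290
Accumulation ratio R = 1 / (1 − e^(−kτ)) = 1 / (1 − 0.2290) = 1.297
Steady-state peak = C₀ × R = 20.6 × 1.297 = 26.72 mg/L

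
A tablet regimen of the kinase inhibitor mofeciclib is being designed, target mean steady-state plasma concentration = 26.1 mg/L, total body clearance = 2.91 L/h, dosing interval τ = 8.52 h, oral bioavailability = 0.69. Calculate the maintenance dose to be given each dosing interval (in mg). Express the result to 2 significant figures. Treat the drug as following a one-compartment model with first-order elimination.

At steady state, F × (Dose/τ) = Css × CL.
Dose = Css × CL × τ / F = 26.1 × 2.910 × 8.52 / 0.69 = 937.8 mg

940 mg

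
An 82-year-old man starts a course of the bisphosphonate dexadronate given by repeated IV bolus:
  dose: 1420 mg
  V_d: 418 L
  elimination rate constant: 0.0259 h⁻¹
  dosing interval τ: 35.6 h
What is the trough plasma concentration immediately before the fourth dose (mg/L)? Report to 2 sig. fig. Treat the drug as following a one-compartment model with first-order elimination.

C₀ per dose = Dose / Vd = 1420 / 418 = 3.397 mg/L
Fraction remaining after one interval: r = e^(−kτ) = e^(−0.02590 × 35.6) = 0.3977
Before dose 4, 3 doses have been given (aged 1τ, 2τ, 3τ).
C_trough = C₀ × (r + r² + … + r^3) = C₀ × r(1−r^3)/(1−r)
        = 3.397 × 0.3977 × (1 − 0.06290) / (1 − 0.3977) = 2.102 mg/L

2.1 mg/L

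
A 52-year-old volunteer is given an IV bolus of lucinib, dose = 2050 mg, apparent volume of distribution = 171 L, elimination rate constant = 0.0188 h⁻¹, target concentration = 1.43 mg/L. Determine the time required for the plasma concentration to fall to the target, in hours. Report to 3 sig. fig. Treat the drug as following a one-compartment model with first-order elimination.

C₀ = Dose / Vd = 2050 / 171 = 11.99 mg/L
t = ln(C₀ / C) / k = ln(11.99 / 1.43) / 0.01880
  = ln(8.385) / 0.01880 = 2.126 / 0.01880 = 113.1 h

113 h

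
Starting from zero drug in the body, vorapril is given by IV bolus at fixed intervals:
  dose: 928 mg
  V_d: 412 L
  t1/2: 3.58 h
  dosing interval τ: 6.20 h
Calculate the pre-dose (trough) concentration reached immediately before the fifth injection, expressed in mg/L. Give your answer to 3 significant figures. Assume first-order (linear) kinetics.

C₀ per dose = Dose / Vd = 928 / 412 = 2.252 mg/L
k = ln2 / t½ = 0.693147 / 3.58 = 0.1936 h⁻¹
Fraction remaining after one interval: r = e^(−kτ) = e^(−0.1936 × 6.20) = 0.3011
Before dose 5, 4 doses have been given (aged 1τ, 2τ, 3τ, 4τ).
C_trough = C₀ × (r + r² + … + r^4) = C₀ × r(1−r^4)/(1−r)
        = 2.252 × 0.3011 × (1 − 0.008219) / (1 − 0.3011) = 0.9622 mg/L

0.962 mg/L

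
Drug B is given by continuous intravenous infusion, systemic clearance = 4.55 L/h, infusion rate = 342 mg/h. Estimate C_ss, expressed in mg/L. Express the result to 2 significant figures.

75 mg/L

At steady state Css = R₀ / CL = 342 / 4.550 = 75.16 mg/L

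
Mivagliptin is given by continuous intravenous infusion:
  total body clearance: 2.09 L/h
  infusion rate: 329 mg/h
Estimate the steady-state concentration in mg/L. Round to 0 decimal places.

157 mg/L

At steady state Css = R₀ / CL = 329 / 2.090 = 157.4 mg/L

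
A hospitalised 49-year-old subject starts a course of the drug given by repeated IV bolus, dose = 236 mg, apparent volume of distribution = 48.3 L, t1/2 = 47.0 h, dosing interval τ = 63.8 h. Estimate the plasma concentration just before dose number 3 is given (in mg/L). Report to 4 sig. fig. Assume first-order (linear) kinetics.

C₀ per dose = Dose / Vd = 236 / 48.3 = 4.886 mg/L
k = ln2 / t½ = 0.693147 / 47.0 = 0.01475 h⁻¹
Fraction remaining after one interval: r = e^(−kτ) = e^(−0.01475 × 63.8) = 0.3902
Before dose 3, 2 doses have been given (aged 1τ, 2τ).
C_trough = C₀ × (r + r²) = 4.886 × (0.3902 + 0.1523) = 2.651 mg/L

2.651 mg/L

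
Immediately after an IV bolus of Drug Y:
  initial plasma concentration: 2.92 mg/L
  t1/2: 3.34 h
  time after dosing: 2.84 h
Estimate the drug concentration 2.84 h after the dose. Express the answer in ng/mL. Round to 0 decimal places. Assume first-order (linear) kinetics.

k = ln2 / t½ = 0.693147 / 3.34 = 0.2075 h⁻¹
C = C₀ · e^(−k·t) = 2.920 × e^(−0.2075 × 2.84)
  = 2.920 × 0.5547 = 1.620 mg/L
Convert: 1.620 mg/L × 1000 = 1620 ng/mL

1620 ng/mL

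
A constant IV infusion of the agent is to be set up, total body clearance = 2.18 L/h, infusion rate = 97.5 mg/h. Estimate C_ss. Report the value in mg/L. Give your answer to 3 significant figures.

At steady state Css = R₀ / CL = 97.5 / 2.180 = 44.72 mg/L

44.7 mg/L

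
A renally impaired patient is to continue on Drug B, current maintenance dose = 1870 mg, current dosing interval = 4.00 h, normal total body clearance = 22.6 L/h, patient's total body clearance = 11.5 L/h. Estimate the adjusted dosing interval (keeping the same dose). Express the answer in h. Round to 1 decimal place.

To keep the same average steady-state level, dosing rate must scale with clearance.
CL ratio = 11.5 / 22.6 = 0.5088
New interval (same dose) = 4.00 / 0.5088 = 7.862 h

7.9 h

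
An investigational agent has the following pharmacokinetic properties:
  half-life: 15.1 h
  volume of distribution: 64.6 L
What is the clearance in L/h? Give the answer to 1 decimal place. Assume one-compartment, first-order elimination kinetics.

k = ln2 / t½ = 0.693147 / 15.1 = 0.04590 h⁻¹
CL = k × Vd = 0.04590 × 64.6 = 2.965 L/h

3.0 L/h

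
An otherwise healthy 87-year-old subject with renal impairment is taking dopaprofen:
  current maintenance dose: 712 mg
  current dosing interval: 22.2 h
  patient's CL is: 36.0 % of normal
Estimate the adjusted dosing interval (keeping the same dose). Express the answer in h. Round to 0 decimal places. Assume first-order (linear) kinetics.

62 h

To keep the same average steady-state level, dosing rate must scale with clearance.
CL ratio = 36.0 / 100 = 0.3600
New interval (same dose) = 22.2 / 0.3600 = 61.67 h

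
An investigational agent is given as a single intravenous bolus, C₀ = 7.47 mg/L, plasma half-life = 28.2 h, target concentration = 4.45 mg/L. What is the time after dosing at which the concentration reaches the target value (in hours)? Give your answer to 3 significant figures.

21.1 h

k = ln2 / t½ = 0.693147 / 28.2 = 0.02458 h⁻¹
t = ln(C₀ / C) / k = ln(7.470 / 4.45) / 0.02458
  = ln(1.679) / 0.02458 = 0.5182 / 0.02458 = 21.08 h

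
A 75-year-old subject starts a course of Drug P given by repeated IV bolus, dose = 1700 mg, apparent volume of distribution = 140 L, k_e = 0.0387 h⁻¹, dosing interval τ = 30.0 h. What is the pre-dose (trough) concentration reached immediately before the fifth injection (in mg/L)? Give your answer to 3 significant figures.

C₀ per dose = Dose / Vd = 1700 / 140 = 12.14 mg/L
Fraction remaining after one interval: r = e^(−kτ) = e^(−0.03870 × 30.0) = 0.3132
Before dose 5, 4 doses have been given (aged 1τ, 2τ, 3τ, 4τ).
C_trough = C₀ × (r + r² + … + r^4) = C₀ × r(1−r^4)/(1−r)
        = 12.14 × 0.3132 × (1 − 0.009622) / (1 − 0.3132) = 5.483 mg/L

5.48 mg/L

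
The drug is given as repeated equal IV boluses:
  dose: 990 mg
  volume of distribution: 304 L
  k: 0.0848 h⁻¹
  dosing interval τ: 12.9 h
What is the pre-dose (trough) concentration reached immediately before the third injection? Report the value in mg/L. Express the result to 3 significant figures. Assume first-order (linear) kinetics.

C₀ per dose = Dose / Vd = 990 / 304 = 3.257 mg/L
Fraction remaining after one interval: r = e^(−kτ) = e^(−0.08480 × 12.9) = 0.3349
Before dose 3, 2 doses have been given (aged 1τ, 2τ).
C_trough = C₀ × (r + r²) = 3.257 × (0.3349 + 0.1122) = 1.456 mg/L

1.46 mg/L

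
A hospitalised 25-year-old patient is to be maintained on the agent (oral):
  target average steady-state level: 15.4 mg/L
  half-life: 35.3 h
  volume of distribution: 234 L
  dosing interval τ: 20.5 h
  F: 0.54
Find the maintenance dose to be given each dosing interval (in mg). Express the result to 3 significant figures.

2690 mg

k = ln2 / t½ = 0.693147 / 35.3 = 0.01964 h⁻¹
CL = k × Vd = 0.01964 × 234 = 4.596 L/h
At steady state, F × (Dose/τ) = Css × CL.
Dose = Css × CL × τ / F = 15.4 × 4.596 × 20.5 / 0.54 = 2687 mg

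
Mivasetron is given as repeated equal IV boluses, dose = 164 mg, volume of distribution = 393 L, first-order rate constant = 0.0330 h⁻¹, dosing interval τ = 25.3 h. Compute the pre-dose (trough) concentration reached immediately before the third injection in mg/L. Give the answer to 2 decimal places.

0.26 mg/L

C₀ per dose = Dose / Vd = 164 / 393 = 0.4173 mg/L
Fraction remaining after one interval: r = e^(−kτ) = e^(−0.03300 × 25.3) = 0.4339
Before dose 3, 2 doses have been given (aged 1τ, 2τ).
C_trough = C₀ × (r + r²) = 0.4173 × (0.4339 + 0.1883) = 0.2596 mg/L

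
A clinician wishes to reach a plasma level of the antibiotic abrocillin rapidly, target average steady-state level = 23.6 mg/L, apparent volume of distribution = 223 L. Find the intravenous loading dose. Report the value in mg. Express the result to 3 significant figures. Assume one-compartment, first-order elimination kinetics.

LD = Css × Vd = 23.6 × 223 = 5263 mg

5260 mg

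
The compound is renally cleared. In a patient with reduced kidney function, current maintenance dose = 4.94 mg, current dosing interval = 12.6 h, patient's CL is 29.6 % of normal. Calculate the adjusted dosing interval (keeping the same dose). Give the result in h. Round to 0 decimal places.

To keep the same average steady-state level, dosing rate must scale with clearance.
CL ratio = 29.6 / 100 = 0.2960
New interval (same dose) = 12.6 / 0.2960 = 42.57 h

43 h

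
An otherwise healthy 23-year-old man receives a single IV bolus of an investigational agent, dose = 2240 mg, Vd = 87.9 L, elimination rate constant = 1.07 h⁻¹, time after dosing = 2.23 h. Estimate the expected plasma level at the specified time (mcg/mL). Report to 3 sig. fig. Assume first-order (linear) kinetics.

C₀ = Dose / Vd = 2240 / 87.9 = 25.48 mg/L
C = C₀ · e^(−k·t) = 25.48 × e^(−1.070 × 2.23)
  = 25.48 × 0.09199 = 2.344 mg/L
(2.344 mg/L = 2.344 mcg/mL)

2.34 mcg/mL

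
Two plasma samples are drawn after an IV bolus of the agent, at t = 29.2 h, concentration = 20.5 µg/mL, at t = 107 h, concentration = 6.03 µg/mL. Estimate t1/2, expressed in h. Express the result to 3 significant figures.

k = ln(C₁/C₂) / (t₂ − t₁) = ln(20.5/6.03) / (107 − 29.2)
  = 1.224 / 77.80 = 0.01573 h⁻¹
t½ = ln2 / k = 0.693147 / 0.01573 = 44.07 h

44.1 h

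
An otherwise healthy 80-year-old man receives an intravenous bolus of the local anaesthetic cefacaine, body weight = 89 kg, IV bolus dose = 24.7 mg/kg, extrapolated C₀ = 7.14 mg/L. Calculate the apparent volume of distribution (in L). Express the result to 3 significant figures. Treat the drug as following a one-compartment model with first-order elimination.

308 L

Dose = 24.7 × 89 = 2198 mg
Vd = Dose / C₀ = 2198 / 7.14 = 307.8 L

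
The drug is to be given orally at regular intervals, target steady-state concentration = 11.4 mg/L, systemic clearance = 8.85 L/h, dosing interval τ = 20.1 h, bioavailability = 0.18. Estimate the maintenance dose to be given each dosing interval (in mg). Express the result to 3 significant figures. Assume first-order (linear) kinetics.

11300 mg

At steady state, F × (Dose/τ) = Css × CL.
Dose = Css × CL × τ / F = 11.4 × 8.850 × 20.1 / 0.18 = 11270 mg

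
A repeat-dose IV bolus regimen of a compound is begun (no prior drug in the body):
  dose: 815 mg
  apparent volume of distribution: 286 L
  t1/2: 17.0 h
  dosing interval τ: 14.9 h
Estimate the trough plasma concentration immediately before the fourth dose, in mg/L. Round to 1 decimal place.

C₀ per dose = Dose / Vd = 815 / 286 = 2.850 mg/L
k = ln2 / t½ = 0.693147 / 17.0 = 0.04077 h⁻¹
Fraction remaining after one interval: r = e^(−kτ) = e^(−0.04077 × 14.9) = 0.5447
Before dose 4, 3 doses have been given (aged 1τ, 2τ, 3τ).
C_trough = C₀ × (r + r² + … + r^3) = C₀ × r(1−r^3)/(1−r)
        = 2.850 × 0.5447 × (1 − 0.1616) / (1 − 0.5447) = 2.859 mg/L

2.9 mg/L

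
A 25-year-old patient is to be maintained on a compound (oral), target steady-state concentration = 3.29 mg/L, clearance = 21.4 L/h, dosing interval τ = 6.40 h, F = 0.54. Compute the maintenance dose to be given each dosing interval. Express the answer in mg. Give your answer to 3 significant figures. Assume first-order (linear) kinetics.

834 mg

At steady state, F × (Dose/τ) = Css × CL.
Dose = Css × CL × τ / F = 3.29 × 21.40 × 6.40 / 0.54 = 834.4 mg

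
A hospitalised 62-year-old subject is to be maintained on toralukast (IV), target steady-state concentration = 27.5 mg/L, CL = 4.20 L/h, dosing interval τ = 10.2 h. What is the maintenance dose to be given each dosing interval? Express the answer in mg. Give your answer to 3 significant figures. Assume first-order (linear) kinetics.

At steady state, Dose/τ = Css × CL.
Dose = Css × CL × τ = 27.5 × 4.200 × 10.2 = 1178 mg

1180 mg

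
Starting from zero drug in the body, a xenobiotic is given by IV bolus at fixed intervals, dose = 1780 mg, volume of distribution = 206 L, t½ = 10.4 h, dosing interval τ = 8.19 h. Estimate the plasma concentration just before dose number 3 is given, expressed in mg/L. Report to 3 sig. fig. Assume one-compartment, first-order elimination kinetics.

C₀ per dose = Dose / Vd = 1780 / 206 = 8.641 mg/L
k = ln2 / t½ = 0.693147 / 10.4 = 0.06665 h⁻¹
Fraction remaining after one interval: r = e^(−kτ) = e^(−0.06665 × 8.19) = 0.5793
Before dose 3, 2 doses have been given (aged 1τ, 2τ).
C_trough = C₀ × (r + r²) = 8.641 × (0.5793 + 0.3356) = 7.906 mg/L

7.91 mg/L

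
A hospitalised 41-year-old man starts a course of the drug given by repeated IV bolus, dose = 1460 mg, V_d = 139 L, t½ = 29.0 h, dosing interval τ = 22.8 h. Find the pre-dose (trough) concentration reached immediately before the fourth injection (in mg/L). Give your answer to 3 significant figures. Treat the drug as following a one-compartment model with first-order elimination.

C₀ per dose = Dose / Vd = 1460 / 139 = 10.50 mg/L
k = ln2 / t½ = 0.693147 / 29.0 = 0.02390 h⁻¹
Fraction remaining after one interval: r = e^(−kτ) = e^(−0.02390 × 22.8) = 0.5799
Before dose 4, 3 doses have been given (aged 1τ, 2τ, 3τ).
C_trough = C₀ × (r + r² + … + r^3) = C₀ × r(1−r^3)/(1−r)
        = 10.50 × 0.5799 × (1 − 0.1950) / (1 − 0.5799) = 11.67 mg/L

11.7 mg/L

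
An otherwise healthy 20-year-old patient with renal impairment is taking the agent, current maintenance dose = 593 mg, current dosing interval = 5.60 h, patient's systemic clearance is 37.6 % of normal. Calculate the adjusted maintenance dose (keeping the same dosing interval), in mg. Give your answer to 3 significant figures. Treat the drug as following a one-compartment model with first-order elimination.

To keep the same average steady-state level, dosing rate must scale with clearance.
CL ratio = 37.6 / 100 = 0.3760
New dose (same interval) = 593 × 0.3760 = 223.0 mg

223 mg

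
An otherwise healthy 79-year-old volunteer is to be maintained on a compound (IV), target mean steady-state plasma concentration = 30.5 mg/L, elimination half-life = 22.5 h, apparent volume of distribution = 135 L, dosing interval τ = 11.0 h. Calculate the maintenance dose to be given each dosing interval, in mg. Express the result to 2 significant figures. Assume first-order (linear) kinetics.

k = ln2 / t½ = 0.693147 / 22.5 = 0.03081 h⁻¹
CL = k × Vd = 0.03081 × 135 = 4.159 L/h
At steady state, Dose/τ = Css × CL.
Dose = Css × CL × τ = 30.5 × 4.159 × 11.0 = 1395 mg

1400 mg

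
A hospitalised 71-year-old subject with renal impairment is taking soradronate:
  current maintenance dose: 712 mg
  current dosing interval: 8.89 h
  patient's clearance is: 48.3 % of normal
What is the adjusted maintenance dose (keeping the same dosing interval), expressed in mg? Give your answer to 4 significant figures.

To keep the same average steady-state level, dosing rate must scale with clearance.
CL ratio = 48.3 / 100 = 0.4830
New dose (same interval) = 712 × 0.4830 = 343.9 mg

343.9 mg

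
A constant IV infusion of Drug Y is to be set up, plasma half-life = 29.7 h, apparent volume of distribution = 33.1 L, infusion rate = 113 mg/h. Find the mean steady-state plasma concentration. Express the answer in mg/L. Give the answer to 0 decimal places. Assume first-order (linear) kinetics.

146 mg/L

k = ln2 / t½ = 0.693147 / 29.7 = 0.02334 h⁻¹
CL = k × Vd = 0.02334 × 33.1 = 0.7726 L/h
At steady state Css = R₀ / CL = 113 / 0.7726 = 146.3 mg/L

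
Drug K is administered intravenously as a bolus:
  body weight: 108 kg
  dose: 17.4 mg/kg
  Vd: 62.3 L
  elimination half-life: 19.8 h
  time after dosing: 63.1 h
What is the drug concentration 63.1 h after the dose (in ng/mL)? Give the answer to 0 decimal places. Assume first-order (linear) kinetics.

3312 ng/mL

Total dose = 17.4 × 108 = 1879 mg
C₀ = Dose / Vd = 1879 / 62.3 = 30.16 mg/L
k = ln2 / t½ = 0.693147 / 19.8 = 0.03501 h⁻¹
C = C₀ · e^(−k·t) = 30.16 × e^(−0.03501 × 63.1)
  = 30.16 × 0.1098 = 3.312 mg/L
Convert: 3.312 mg/L × 1000 = 3312 ng/mL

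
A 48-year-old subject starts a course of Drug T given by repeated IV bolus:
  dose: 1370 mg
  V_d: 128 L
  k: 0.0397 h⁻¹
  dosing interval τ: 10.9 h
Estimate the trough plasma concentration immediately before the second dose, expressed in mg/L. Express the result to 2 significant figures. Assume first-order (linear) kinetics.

6.9 mg/L

C₀ per dose = Dose / Vd = 1370 / 128 = 10.70 mg/L
Fraction remaining after one interval: r = e^(−kτ) = e^(−0.03970 × 10.9) = 0.6487
Before dose 2, 1 dose has been given (aged 1τ).
C_trough = C₀ × r = 10.70 × 0.6487 = 6.941 mg/L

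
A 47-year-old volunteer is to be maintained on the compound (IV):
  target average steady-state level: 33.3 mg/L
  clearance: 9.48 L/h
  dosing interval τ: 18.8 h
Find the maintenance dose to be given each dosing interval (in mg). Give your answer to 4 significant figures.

At steady state, Dose/τ = Css × CL.
Dose = Css × CL × τ = 33.3 × 9.480 × 18.8 = 5935 mg

5935 mg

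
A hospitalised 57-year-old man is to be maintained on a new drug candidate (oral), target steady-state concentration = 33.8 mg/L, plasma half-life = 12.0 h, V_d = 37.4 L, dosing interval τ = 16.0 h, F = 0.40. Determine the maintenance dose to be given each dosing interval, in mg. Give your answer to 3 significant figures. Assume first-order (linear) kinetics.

k = ln2 / t½ = 0.693147 / 12.0 = 0.05776 h⁻¹
CL = k × Vd = 0.05776 × 37.4 = 2.160 L/h
At steady state, F × (Dose/τ) = Css × CL.
Dose = Css × CL × τ / F = 33.8 × 2.160 × 16.0 / 0.40 = 2920 mg

2920 mg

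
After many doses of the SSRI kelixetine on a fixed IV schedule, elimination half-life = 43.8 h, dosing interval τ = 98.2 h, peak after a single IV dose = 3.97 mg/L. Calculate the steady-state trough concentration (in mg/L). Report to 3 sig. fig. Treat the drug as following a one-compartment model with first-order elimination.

k = ln2 / t½ = 0.693147 / 43.8 = 0.01583 h⁻¹
e^(−kτ) = e^(−0.01583 × 98.2) = 0.2113
Accumulation ratio R = 1 / (1 − e^(−kτ)) = 1 / (1 − 0.2113) = 1.268
Steady-state trough = C₀ × R × e^(−kτ) = 3.97 × 1.268 × 0.2113 = 1.064 mg/L

1.06 mg/L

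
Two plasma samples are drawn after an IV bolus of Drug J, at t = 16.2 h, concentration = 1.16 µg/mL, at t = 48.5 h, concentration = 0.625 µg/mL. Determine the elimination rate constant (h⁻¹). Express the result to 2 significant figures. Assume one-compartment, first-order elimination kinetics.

0.019 h⁻¹

k = ln(C₁/C₂) / (t₂ − t₁) = ln(1.16/0.625) / (48.5 − 16.2)
  = 0.6184 / 32.30 = 0.01915 h⁻¹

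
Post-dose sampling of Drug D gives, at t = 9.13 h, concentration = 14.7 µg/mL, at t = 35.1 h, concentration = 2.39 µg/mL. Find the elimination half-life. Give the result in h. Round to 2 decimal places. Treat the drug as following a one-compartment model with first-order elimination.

9.91 h

k = ln(C₁/C₂) / (t₂ − t₁) = ln(14.7/2.39) / (35.1 − 9.13)
  = 1.817 / 25.97 = 0.06997 h⁻¹
t½ = ln2 / k = 0.693147 / 0.06997 = 9.906 h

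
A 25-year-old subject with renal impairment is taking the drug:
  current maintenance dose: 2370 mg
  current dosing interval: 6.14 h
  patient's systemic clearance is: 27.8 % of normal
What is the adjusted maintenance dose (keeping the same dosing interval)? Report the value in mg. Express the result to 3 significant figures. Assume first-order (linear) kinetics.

To keep the same average steady-state level, dosing rate must scale with clearance.
CL ratio = 27.8 / 100 = 0.2780
New dose (same interval) = 2370 × 0.2780 = 658.9 mg

659 mg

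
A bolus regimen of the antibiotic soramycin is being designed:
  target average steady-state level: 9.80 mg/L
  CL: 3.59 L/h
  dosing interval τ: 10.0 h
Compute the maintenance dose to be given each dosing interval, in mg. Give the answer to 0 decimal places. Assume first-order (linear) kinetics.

At steady state, Dose/τ = Css × CL.
Dose = Css × CL × τ = 9.80 × 3.590 × 10.0 = 351.8 mg

352 mg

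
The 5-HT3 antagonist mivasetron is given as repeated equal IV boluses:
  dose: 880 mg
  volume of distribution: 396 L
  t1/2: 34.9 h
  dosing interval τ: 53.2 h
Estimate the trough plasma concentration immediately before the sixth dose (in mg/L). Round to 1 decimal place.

C₀ per dose = Dose / Vd = 880 / 396 = 2.222 mg/L
k = ln2 / t½ = 0.693147 / 34.9 = 0.01986 h⁻¹
Fraction remaining after one interval: r = e^(−kτ) = e^(−0.01986 × 53.2) = 0.3477
Before dose 6, 5 doses have been given (aged 1τ, 2τ, 3τ, 4τ, 5τ).
C_trough = C₀ × (r + r² + … + r^5) = C₀ × r(1−r^5)/(1−r)
        = 2.222 × 0.3477 × (1 − 0.005082) / (1 − 0.3477) = 1.178 mg/L

1.2 mg/L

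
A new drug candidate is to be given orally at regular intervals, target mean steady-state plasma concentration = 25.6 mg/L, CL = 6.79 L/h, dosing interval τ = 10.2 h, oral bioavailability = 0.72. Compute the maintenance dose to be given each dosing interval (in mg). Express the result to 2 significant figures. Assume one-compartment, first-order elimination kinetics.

At steady state, F × (Dose/τ) = Css × CL.
Dose = Css × CL × τ / F = 25.6 × 6.790 × 10.2 / 0.72 = 2463 mg

2500 mg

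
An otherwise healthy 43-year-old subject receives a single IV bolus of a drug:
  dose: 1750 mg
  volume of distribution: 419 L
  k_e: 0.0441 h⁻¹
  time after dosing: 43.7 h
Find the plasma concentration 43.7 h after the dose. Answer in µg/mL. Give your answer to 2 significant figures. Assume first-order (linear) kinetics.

0.61 µg/mL

C₀ = Dose / Vd = 1750 / 419 = 4.177 mg/L
C = C₀ · e^(−k·t) = 4.177 × e^(−0.04410 × 43.7)
  = 4.177 × 0.1456 = 0.6082 mg/L
(0.6082 mg/L = 0.6082 µg/mL)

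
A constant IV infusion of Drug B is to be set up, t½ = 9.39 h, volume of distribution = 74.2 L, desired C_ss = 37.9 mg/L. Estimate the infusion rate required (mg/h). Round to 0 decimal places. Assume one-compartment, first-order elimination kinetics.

k = ln2 / t½ = 0.693147 / 9.39 = 0.07382 h⁻¹
CL = k × Vd = 0.07382 × 74.2 = 5.477 L/h
At steady state, infusion rate R₀ = Css × CL = 37.9 × 5.477 = 207.6 mg/h

208 mg/h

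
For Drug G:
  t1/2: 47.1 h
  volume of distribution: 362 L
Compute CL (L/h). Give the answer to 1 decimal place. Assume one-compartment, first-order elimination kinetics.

k = ln2 / t½ = 0.693147 / 47.1 = 0.01472 h⁻¹
CL = k × Vd = 0.01472 × 362 = 5.329 L/h

5.3 L/h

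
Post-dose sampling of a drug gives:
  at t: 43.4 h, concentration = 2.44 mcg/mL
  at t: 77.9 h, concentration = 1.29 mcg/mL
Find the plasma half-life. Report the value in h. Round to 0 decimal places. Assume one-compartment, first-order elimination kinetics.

k = ln(C₁/C₂) / (t₂ − t₁) = ln(2.44/1.29) / (77.9 − 43.4)
  = 0.6374 / 34.50 = 0.01848 h⁻¹
t½ = ln2 / k = 0.693147 / 0.01848 = 37.51 h

38 h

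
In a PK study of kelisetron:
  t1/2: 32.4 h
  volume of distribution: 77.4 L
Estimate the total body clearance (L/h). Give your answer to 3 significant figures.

k = ln2 / t½ = 0.693147 / 32.4 = 0.02139 h⁻¹
CL = k × Vd = 0.02139 × 77.4 = 1.656 L/h

1.66 L/h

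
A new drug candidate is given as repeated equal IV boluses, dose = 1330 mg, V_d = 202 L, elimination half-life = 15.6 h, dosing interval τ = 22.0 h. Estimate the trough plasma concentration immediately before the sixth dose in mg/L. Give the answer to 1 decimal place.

3.9 mg/L

C₀ per dose = Dose / Vd = 1330 / 202 = 6.584 mg/L
k = ln2 / t½ = 0.693147 / 15.6 = 0.04443 h⁻¹
Fraction remaining after one interval: r = e^(−kτ) = e^(−0.04443 × 22.0) = 0.3763
Before dose 6, 5 doses have been given (aged 1τ, 2τ, 3τ, 4τ, 5τ).
C_trough = C₀ × (r + r² + … + r^5) = C₀ × r(1−r^5)/(1−r)
        = 6.584 × 0.3763 × (1 − 0.007545) / (1 − 0.3763) = 3.942 mg/L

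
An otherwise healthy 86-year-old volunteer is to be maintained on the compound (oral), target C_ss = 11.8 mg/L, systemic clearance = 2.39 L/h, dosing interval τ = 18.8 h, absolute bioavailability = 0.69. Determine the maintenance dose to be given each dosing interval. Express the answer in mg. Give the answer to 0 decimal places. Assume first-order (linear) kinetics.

At steady state, F × (Dose/τ) = Css × CL.
Dose = Css × CL × τ / F = 11.8 × 2.390 × 18.8 / 0.69 = 768.4 mg

768 mg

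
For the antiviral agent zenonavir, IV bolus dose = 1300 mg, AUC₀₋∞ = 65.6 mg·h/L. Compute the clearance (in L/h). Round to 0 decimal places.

20 L/h

CL = Dose / AUC = 1300 / 65.6 = 19.82 L/h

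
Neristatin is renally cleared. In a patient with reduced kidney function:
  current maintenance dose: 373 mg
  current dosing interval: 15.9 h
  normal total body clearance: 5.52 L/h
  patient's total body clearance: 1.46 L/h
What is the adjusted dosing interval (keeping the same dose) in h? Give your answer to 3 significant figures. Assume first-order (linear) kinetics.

To keep the same average steady-state level, dosing rate must scale with clearance.
CL ratio = 1.46 / 5.52 = 0.2645
New interval (same dose) = 15.9 / 0.2645 = 60.11 h

60.1 h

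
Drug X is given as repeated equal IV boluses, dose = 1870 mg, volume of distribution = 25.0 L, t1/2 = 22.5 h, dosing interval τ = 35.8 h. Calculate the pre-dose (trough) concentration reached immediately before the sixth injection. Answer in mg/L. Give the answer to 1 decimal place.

C₀ per dose = Dose / Vd = 1870 / 25.0 = 74.80 mg/L
k = ln2 / t½ = 0.693147 / 22.5 = 0.03081 h⁻¹
Fraction remaining after one interval: r = e^(−kτ) = e^(−0.03081 × 35.8) = 0.3319
Before dose 6, 5 doses have been given (aged 1τ, 2τ, 3τ, 4τ, 5τ).
C_trough = C₀ × (r + r² + … + r^5) = C₀ × r(1−r^5)/(1−r)
        = 74.80 × 0.3319 × (1 − 0.004028) / (1 − 0.3319) = 37.01 mg/L

37.0 mg/L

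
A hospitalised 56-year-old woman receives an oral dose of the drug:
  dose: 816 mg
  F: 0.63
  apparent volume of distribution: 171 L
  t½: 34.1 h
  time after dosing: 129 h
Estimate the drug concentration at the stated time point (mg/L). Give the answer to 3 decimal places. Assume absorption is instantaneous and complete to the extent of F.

Amount reaching circulation = F × Dose = 0.63 × 816.0 = 514.1 mg
C₀ = F·Dose / Vd = 514.1 / 171 = 3.006 mg/L
k = ln2 / t½ = 0.693147 / 34.1 = 0.02033 h⁻¹
C = C₀ · e^(−k·t) = 3.006 × e^(−0.02033 × 129)
  = 3.006 × 0.07262 = 0.2183 mg/L

0.218 mg/L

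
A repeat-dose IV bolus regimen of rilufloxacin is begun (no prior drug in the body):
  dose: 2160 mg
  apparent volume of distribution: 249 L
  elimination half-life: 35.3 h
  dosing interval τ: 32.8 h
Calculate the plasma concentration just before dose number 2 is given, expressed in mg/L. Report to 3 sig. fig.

C₀ per dose = Dose / Vd = 2160 / 249 = 8.675 mg/L
k = ln2 / t½ = 0.693147 / 35.3 = 0.01964 h⁻¹
Fraction remaining after one interval: r = e^(−kτ) = e^(−0.01964 × 32.8) = 0.5251
Before dose 2, 1 dose has been given (aged 1τ).
C_trough = C₀ × r = 8.675 × 0.5251 = 4.555 mg/L

4.56 mg/L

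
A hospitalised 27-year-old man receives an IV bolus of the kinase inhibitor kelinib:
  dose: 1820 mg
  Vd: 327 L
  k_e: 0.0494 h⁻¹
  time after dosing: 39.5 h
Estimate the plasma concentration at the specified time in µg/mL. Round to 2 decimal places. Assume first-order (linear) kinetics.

0.79 µg/mL

C₀ = Dose / Vd = 1820 / 327 = 5.566 mg/L
C = C₀ · e^(−k·t) = 5.566 × e^(−0.04940 × 39.5)
  = 5.566 × 0.1421 = 0.7909 mg/L
(0.7909 mg/L = 0.7909 µg/mL)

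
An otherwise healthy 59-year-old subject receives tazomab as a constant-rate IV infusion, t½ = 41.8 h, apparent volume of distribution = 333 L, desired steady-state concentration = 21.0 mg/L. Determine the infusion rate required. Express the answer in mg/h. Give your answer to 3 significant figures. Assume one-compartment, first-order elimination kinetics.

k = ln2 / t½ = 0.693147 / 41.8 = 0.01658 h⁻¹
CL = k × Vd = 0.01658 × 333 = 5.521 L/h
At steady state, infusion rate R₀ = Css × CL = 21.0 × 5.521 = 115.9 mg/h

116 mg/h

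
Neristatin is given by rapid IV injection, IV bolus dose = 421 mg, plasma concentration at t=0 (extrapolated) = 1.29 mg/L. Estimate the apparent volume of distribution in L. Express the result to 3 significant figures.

Vd = Dose / C₀ = 421.0 / 1.29 = 326.4 L

326 L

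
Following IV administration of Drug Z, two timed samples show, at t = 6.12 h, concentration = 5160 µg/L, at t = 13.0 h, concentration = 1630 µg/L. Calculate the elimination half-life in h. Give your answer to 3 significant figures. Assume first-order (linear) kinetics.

k = ln(C₁/C₂) / (t₂ − t₁) = ln(5160/1630) / (13.0 − 6.12)
  = 1.152 / 6.880 = 0.1674 h⁻¹
t½ = ln2 / k = 0.693147 / 0.1674 = 4.141 h

4.14 h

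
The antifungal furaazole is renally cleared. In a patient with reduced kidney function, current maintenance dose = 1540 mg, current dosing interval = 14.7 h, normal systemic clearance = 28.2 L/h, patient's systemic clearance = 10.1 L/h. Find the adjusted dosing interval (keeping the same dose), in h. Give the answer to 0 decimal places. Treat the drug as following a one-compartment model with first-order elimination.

41 h

To keep the same average steady-state level, dosing rate must scale with clearance.
CL ratio = 10.1 / 28.2 = 0.3582
New interval (same dose) = 14.7 / 0.3582 = 41.04 h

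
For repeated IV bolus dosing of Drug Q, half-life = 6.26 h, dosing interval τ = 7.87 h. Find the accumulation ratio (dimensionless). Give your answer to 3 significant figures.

1.72

k = ln2 / t½ = 0.693147 / 6.26 = 0.1107 h⁻¹
e^(−kτ) = e^(−0.1107 × 7.87) = 0.4184
Accumulation ratio R = 1 / (1 − e^(−kτ)) = 1 / (1 − 0.4184) = 1.719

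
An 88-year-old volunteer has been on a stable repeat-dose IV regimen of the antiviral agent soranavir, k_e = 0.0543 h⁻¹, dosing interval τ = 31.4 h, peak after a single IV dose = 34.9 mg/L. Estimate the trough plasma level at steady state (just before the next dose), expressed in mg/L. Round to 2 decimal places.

7.75 mg/L

e^(−kτ) = e^(−0.05430 × 31.4) = 0.1818
Accumulation ratio R = 1 / (1 − e^(−kτ)) = 1 / (1 − 0.1818) = 1.222
Steady-state trough = C₀ × R × e^(−kτ) = 34.9 × 1.222 × 0.1818 = 7.753 mg/L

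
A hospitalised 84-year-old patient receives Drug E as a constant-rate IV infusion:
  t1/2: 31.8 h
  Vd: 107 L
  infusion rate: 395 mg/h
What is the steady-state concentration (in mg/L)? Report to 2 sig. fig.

170 mg/L

k = ln2 / t½ = 0.693147 / 31.8 = 0.02180 h⁻¹
CL = k × Vd = 0.02180 × 107 = 2.333 L/h
At steady state Css = R₀ / CL = 395 / 2.333 = 169.3 mg/L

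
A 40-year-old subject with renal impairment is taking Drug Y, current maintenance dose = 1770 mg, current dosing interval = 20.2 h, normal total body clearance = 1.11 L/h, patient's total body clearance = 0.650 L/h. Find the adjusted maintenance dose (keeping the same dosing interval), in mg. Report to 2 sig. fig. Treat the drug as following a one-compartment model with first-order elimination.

To keep the same average steady-state level, dosing rate must scale with clearance.
CL ratio = 0.650 / 1.11 = 0.5856
New dose (same interval) = 1770 × 0.5856 = 1037 mg

1000 mg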